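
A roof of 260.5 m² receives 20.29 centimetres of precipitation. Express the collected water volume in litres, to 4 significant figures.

52860 litres

Depth: 20.29 cm × 10 = 202.9 mm.
1 mm over 1 m² is 1 L, so volume = 202.9 × 260.5 = 52855.45 L ≈ 52860 L.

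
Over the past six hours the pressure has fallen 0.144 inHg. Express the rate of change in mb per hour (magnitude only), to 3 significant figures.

0.813 mb per hour

0.144 inHg / 6 h × 33.8639 mb/inHg = 0.813 mb/h.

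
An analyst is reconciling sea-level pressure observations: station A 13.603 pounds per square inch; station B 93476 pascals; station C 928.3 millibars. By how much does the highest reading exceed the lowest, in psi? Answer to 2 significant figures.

station B: 93476 Pa = 13.5575 psi.
station C: 928.3 mb = 13.4639 psi.
Spread: 13.6030 − 13.4639 = 0.14 psi.

0.14 psi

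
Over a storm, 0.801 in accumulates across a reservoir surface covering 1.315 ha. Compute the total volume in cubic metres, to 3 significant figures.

Depth: 0.801 in × 25.4 = 20.3454 mm.
Area: 1.315 ha = 13150 m².
1 mm over 1 m² is 1 L, so volume = 20.3454 × 13150 = 267542.01 L = 268 m³.

268 cubic metres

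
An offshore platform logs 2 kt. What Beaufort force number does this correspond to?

2 kt lies in the Beaufort 1 band (light air, 1–3 kt).

Beaufort force 1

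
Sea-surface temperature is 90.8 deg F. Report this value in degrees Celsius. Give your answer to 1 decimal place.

32.7 °C

°C = (°F − 32) × 5/9 = (90.8 − 32) / 1.8 = 32.7 °C.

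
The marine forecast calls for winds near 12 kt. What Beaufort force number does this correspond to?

Beaufort force 4

12 kt lies in the Beaufort 4 band (moderate breeze, 11–16 kt).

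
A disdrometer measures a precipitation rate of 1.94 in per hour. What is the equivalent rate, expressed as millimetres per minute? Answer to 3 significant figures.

1.94 in/hour × 25.4 mm/in × 0.0166667 hour/minute = 0.821 mm/minute.

0.821 mm/minute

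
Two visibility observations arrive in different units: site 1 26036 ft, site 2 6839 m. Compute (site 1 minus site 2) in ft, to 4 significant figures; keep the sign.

3598 ft

site 2: 6839 m = 22437.66 ft.
Difference: 26036.00 − 22437.66 = 3598 ft.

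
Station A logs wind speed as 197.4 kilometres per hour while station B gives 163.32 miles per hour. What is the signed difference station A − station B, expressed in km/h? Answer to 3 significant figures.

-65.4 km/h

station B: 163.32 mph = 262.838 km/h.
Difference: 197.400 − 262.838 = -65.4 km/h.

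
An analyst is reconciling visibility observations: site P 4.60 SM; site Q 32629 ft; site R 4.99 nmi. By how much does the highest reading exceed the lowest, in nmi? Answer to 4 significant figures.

1.373 nmi

site P: 4.60 SM = 3.99729 nmi.
site Q: 32629 ft = 5.37004 nmi.
Spread: 5.37004 − 3.99729 = 1.373 nmi.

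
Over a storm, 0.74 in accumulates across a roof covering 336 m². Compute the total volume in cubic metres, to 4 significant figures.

6.315 cubic metres

Depth: 0.74 in × 25.4 = 18.796 mm.
1 mm over 1 m² is 1 L, so volume = 18.796 × 336 = 6315.456 L = 6.315 m³.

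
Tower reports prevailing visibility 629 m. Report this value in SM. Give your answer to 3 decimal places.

1 m = 0.000621371 SM, so 629 × 0.000621371 = 0.391 SM.

0.391 SM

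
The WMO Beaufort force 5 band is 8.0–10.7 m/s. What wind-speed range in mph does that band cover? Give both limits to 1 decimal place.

8.0–10.7 m/s × 2.237 = 17.9–23.9 mph.

17.9 to 23.9 mph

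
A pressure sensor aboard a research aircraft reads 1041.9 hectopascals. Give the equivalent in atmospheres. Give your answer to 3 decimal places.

1 hPa = 0.000986923 atm, so 1041.9 × 0.000986923 = 1.028 atm.

1.028 atm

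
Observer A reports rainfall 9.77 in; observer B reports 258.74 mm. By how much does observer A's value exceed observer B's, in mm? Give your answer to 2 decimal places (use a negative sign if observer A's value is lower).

-10.58 mm

observer A: 9.77 in = 248.1580 mm.
Difference: 248.1580 − 258.7400 = -10.58 mm.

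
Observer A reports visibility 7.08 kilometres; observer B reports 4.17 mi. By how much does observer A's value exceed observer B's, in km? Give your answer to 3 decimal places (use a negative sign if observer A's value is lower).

observer B: 4.17 SM = 6.71096 km.
Difference: 7.08000 − 6.71096 = 0.369 km.

0.369 km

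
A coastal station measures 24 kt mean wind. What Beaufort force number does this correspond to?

Beaufort force 6

24 kt lies in the Beaufort 6 band (strong breeze, 22–27 kt).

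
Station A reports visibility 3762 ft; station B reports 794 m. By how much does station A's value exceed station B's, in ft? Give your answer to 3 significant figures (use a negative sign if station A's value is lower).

station B: 794 m = 2604.99 ft.
Difference: 3762.00 − 2604.99 = 1160 ft.

1160 ft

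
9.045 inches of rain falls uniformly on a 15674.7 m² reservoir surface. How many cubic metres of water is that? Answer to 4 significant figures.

Depth: 9.045 in × 25.4 = 229.743 mm.
1 mm over 1 m² is 1 L, so volume = 229.743 × 15674.7 = 3601152.6 L = 3601 m³.

3601 cubic metres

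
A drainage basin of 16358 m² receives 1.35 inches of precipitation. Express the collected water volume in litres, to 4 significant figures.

560900 litres

Depth: 1.35 in × 25.4 = 34.29 mm.
1 mm over 1 m² is 1 L, so volume = 34.29 × 16358 = 560915.82 L ≈ 560900 L.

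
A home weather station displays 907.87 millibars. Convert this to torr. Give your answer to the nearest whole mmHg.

681 mmHg

1 mb = 0.750062 mmHg, so 907.87 × 0.750062 = 681 mmHg.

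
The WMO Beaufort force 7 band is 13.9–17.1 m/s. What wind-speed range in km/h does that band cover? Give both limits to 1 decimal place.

50.0 to 61.6 km/h

13.9–17.1 m/s × 3.6 = 50.0–61.6 km/h.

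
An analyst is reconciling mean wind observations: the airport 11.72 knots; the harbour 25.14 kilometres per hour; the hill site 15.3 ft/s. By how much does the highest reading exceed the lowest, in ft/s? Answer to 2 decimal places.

the airport: 11.72 kt = 19.7811 ft/s.
the harbour: 25.14 km/h = 22.9112 ft/s.
Spread: 22.9112 − 15.3000 = 7.61 ft/s.

7.61 ft/s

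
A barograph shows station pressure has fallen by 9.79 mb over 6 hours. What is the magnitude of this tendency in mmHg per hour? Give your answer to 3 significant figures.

1.22 mmHg per hour

9.79 mb / 6 h × 0.750062 mmHg/mb = 1.22 mmHg/h.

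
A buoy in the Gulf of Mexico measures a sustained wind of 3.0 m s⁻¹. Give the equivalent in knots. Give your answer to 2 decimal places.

1 m/s = 1.94384 kt, so 3.0 × 1.94384 = 5.83 kt.

5.83 kt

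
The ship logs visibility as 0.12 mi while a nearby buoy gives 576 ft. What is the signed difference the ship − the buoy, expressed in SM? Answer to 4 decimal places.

the buoy: 576 ft = 0.109091 SM.
Difference: 0.120000 − 0.109091 = 0.0109 SM.

0.0109 SM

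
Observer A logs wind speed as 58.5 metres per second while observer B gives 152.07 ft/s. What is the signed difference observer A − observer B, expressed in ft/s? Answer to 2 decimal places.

39.86 ft/s

observer A: 58.5 m/s = 191.9291 ft/s.
Difference: 191.9291 − 152.0700 = 39.86 ft/s.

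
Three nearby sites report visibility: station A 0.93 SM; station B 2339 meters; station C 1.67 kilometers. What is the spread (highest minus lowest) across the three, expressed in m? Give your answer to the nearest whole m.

842 m

station A: 0.93 SM = 1496.69 m.
station C: 1.67 km = 1670.00 m.
Spread: 2339.00 − 1496.69 = 842 m.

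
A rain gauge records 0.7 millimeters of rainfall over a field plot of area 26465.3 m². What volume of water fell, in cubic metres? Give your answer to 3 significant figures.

1 mm over 1 m² is 1 L, so volume = 0.7 × 26465.3 = 18525.71 L = 18.5 m³.

18.5 cubic metres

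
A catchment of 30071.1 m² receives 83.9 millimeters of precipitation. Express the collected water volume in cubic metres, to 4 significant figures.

1 mm over 1 m² is 1 L, so volume = 83.9 × 30071.1 = 2522965.3 L = 2523 m³.

2523 cubic metres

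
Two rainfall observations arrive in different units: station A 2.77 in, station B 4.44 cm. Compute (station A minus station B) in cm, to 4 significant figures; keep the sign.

station A: 2.77 in = 7.03580 cm.
Difference: 7.03580 − 4.44000 = 2.596 cm.

2.596 cm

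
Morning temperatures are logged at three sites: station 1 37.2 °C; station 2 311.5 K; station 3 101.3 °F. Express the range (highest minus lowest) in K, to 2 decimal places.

1.30 K

station 2: 311.5 K = 38.350 °C.
station 3: 101.3 °F = 38.500 °C.
Spread: 38.500 − 37.200 = 1.300 °C.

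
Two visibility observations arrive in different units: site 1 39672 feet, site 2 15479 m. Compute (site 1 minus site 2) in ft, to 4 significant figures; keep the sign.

site 2: 15479 m = 50784.12 ft.
Difference: 39672.00 − 50784.12 = -11110 ft.

-11110 ft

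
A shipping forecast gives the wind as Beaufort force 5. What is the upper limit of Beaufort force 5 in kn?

Beaufort 5 (fresh breeze) spans 17–21 knots.

21 kt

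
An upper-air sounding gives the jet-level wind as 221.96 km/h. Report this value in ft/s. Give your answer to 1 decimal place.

1 km/h = 0.911344 ft/s, so 221.96 × 0.911344 = 202.3 ft/s.

202.3 ft/s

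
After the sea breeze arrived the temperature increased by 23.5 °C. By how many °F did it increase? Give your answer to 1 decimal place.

A change of 1 °C equals a change of 1.8 °F: Δ°F = 23.5 × 1.8 = 42.3 °F.

42.3 °F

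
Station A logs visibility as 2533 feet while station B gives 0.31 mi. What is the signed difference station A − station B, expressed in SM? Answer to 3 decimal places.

station A: 2533 ft = 0.47973 SM.
Difference: 0.47973 − 0.31000 = 0.170 SM.

0.170 SM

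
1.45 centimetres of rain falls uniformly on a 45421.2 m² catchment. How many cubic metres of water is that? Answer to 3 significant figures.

Depth: 1.45 cm × 10 = 14.5 mm.
1 mm over 1 m² is 1 L, so volume = 14.5 × 45421.2 = 658607.4 L = 659 m³.

659 cubic metres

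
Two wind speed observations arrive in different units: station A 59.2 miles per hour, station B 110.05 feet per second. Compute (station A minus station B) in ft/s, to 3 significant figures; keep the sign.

-23.2 ft/s

station A: 59.2 mph = 86.827 ft/s.
Difference: 86.827 − 110.050 = -23.2 ft/s.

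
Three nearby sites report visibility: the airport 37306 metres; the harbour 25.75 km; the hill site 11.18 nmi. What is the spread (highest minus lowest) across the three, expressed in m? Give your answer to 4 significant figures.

16600 m

the harbour: 25.75 km = 25750.00 m.
the hill site: 11.18 nmi = 20705.36 m.
Spread: 37306.00 − 20705.36 = 16600 m.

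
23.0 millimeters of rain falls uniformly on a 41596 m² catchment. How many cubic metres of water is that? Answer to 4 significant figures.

1 mm over 1 m² is 1 L, so volume = 23 × 41596 = 956708 L = 956.7 m³.

956.7 cubic metres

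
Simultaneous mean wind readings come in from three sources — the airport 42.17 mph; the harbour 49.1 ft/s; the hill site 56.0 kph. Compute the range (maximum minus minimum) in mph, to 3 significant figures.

8.69 mph

the harbour: 49.1 ft/s = 33.4773 mph.
the hill site: 56.0 km/h = 34.7968 mph.
Spread: 42.1700 − 33.4773 = 8.69 mph.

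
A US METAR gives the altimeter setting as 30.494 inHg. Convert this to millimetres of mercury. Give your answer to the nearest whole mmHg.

1 inHg = 25.4 mmHg, so 30.494 × 25.4 = 775 mmHg.

775 mmHg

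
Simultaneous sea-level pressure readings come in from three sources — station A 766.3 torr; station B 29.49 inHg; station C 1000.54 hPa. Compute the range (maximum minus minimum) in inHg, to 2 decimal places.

station A: 766.3 mmHg = 30.1693 inHg.
station C: 1000.54 hPa = 29.5459 inHg.
Spread: 30.1693 − 29.4900 = 0.68 inHg.

0.68 inHg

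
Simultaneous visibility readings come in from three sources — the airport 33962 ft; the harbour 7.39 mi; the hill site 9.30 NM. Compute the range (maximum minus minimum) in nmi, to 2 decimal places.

3.71 nmi

the airport: 33962 ft = 5.5894 nmi.
the harbour: 7.39 SM = 6.4217 nmi.
Spread: 9.3000 − 5.5894 = 3.71 nmi.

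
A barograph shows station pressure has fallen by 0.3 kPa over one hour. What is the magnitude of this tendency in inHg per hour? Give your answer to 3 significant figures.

0.3 kPa / 1 h × 0.2953 inHg/kPa = 0.0886 inHg/h.

0.0886 inHg per hour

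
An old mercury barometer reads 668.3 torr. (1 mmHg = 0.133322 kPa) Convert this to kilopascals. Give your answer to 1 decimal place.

89.1 kPa

1 mmHg = 0.133322 kPa, so 668.3 × 0.133322 = 89.1 kPa.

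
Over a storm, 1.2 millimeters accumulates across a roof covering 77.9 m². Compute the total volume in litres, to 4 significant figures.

93.48 litres

1 mm over 1 m² is 1 L, so volume = 1.2 × 77.9 = 93.48 L.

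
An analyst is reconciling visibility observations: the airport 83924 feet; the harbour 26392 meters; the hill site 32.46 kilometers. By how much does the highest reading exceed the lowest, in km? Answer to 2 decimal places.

the airport: 83924 ft = 25.5800 km.
the harbour: 26392 m = 26.3920 km.
Spread: 32.4600 − 25.5800 = 6.88 km.

6.88 km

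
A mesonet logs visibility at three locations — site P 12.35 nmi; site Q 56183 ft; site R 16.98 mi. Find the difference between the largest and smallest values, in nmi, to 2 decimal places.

5.51 nmi

site Q: 56183 ft = 9.2465 nmi.
site R: 16.98 SM = 14.7552 nmi.
Spread: 14.7552 − 9.2465 = 5.51 nmi.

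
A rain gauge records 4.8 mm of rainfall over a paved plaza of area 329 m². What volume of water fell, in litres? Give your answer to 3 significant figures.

1 mm over 1 m² is 1 L, so volume = 4.8 × 329 = 1579.2 L ≈ 1580 L.

1580 litres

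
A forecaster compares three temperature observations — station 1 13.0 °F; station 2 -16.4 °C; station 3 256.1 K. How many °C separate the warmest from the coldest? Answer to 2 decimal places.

6.49 °C

station 1: 13.0 °F = -10.556 °C.
station 3: 256.1 K = -17.050 °C.
Spread: (-10.556) − (-17.050) = 6.494 °C.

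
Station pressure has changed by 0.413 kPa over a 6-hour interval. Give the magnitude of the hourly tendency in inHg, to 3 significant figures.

0.0203 inHg per hour

0.413 kPa / 6 h × 0.2953 inHg/kPa = 0.0203 inHg/h.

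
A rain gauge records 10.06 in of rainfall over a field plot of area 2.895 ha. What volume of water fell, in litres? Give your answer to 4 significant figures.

Depth: 10.06 in × 25.4 = 255.524 mm.
Area: 2.895 ha = 28950 m².
1 mm over 1 m² is 1 L, so volume = 255.524 × 28950 = 7397419.8 L ≈ 7397000 L.

7397000 litres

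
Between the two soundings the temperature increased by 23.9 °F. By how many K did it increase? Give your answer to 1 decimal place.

13.3 K

For a temperature change the 32° offset cancels: ΔK = 23.9 × 0.5556 = 13.3 K.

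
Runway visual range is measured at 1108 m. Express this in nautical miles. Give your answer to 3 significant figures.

0.598 nmi

1 m = 0.000539957 nmi, so 1108 × 0.000539957 = 0.598 nmi.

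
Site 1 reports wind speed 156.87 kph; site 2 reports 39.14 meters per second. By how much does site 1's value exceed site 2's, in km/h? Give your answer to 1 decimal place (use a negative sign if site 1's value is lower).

site 2: 39.14 m/s = 140.904 km/h.
Difference: 156.870 − 140.904 = 16.0 km/h.

16.0 km/h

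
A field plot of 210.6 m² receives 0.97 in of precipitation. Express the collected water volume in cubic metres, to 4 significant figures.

Depth: 0.97 in × 25.4 = 24.638 mm.
1 mm over 1 m² is 1 L, so volume = 24.638 × 210.6 = 5188.7628 L = 5.189 m³.

5.189 cubic metres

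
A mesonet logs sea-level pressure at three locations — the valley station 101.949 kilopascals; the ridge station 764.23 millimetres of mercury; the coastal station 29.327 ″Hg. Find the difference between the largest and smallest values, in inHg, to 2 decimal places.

0.78 inHg

the valley station: 101.949 kPa = 30.1055 inHg.
the ridge station: 764.23 mmHg = 30.0878 inHg.
Spread: 30.1055 − 29.3270 = 0.78 inHg.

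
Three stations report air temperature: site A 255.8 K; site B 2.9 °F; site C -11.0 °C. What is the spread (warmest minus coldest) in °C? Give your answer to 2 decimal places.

6.35 °C

site A: 255.8 K = -17.350 °C.
site B: 2.9 °F = -16.167 °C.
Spread: (-11.000) − (-17.350) = 6.350 °C.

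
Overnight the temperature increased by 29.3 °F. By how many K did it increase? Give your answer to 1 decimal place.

16.3 K

A change of 1 °C equals a change of 1.8 °F: ΔK = 29.3 × 0.5556 = 16.3 K.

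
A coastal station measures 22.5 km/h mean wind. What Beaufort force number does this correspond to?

22.5 km/h = 6.2 m/s, which is Beaufort 4 (moderate breeze, 5.5–7.9 m/s).

Beaufort force 4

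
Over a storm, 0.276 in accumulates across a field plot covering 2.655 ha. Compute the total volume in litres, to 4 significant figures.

186100 litres

Depth: 0.276 in × 25.4 = 7.0104 mm.
Area: 2.655 ha = 26550 m².
1 mm over 1 m² is 1 L, so volume = 7.0104 × 26550 = 186126.12 L ≈ 186100 L.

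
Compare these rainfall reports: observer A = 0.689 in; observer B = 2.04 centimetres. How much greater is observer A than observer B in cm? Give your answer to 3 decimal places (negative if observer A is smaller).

-0.290 cm

observer A: 0.689 in = 1.75006 cm.
Difference: 1.75006 − 2.04000 = -0.290 cm.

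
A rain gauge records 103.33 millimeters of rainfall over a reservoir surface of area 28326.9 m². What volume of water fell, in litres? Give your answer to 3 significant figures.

2930000 litres

1 mm over 1 m² is 1 L, so volume = 103.33 × 28326.9 = 2927018.6 L ≈ 2930000 L.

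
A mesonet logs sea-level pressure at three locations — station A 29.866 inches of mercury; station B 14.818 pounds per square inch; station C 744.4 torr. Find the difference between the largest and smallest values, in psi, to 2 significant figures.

station A: 29.866 inHg = 14.6688 psi.
station C: 744.4 mmHg = 14.3943 psi.
Spread: 14.8180 − 14.3943 = 0.42 psi.

0.42 psi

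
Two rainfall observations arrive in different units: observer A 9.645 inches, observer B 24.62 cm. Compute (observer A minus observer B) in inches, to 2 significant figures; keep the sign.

observer B: 24.62 cm = 9.69291 in.
Difference: 9.64500 − 9.69291 = -0.048 in.

-0.048 in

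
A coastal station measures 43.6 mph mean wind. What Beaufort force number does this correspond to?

Beaufort force 8

43.6 mph = 19.5 m/s, which is Beaufort 8 (gale, 17.2–20.7 m/s).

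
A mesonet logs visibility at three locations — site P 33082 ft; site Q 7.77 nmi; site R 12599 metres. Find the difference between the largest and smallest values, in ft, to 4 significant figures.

14130 ft

site Q: 7.77 nmi = 47211.42 ft.
site R: 12599 m = 41335.30 ft.
Spread: 47211.42 − 33082.00 = 14130 ft.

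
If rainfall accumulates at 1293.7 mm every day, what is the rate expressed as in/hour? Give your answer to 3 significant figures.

1293.7 mm/day × 0.0393701 in/mm × 0.0416667 day/hour = 2.12 in/hour.

2.12 in/hour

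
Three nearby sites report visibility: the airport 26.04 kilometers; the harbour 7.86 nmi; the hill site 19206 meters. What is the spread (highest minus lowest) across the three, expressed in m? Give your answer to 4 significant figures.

11480 m

the airport: 26.04 km = 26040.00 m.
the harbour: 7.86 nmi = 14556.72 m.
Spread: 26040.00 − 14556.72 = 11480 m.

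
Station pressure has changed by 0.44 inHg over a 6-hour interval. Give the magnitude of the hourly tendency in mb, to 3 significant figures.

0.44 inHg / 6 h × 33.8639 mb/inHg = 2.48 mb/h.

2.48 mb per hour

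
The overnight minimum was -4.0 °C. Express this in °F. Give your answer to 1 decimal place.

24.8 °F

°F = °C × 9/5 + 32 = -4.0 × 1.8 + 32 = 24.8 °F.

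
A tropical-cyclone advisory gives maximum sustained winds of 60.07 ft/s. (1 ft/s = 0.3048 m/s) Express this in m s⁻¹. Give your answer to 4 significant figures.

18.31 m/s

1 ft/s = 0.3048 m/s, so 60.07 × 0.3048 = 18.31 m/s.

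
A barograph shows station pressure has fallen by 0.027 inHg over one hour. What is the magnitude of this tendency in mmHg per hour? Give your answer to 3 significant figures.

0.027 inHg / 1 h × 25.4 mmHg/inHg = 0.686 mmHg/h.

0.686 mmHg per hour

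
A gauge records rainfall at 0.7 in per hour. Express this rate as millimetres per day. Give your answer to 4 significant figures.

426.7 mm/day

0.7 in/hour × 25.4 mm/in × 24 hour/day = 426.7 mm/day.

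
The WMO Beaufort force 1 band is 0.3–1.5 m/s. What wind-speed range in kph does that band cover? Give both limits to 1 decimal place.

1.1 to 5.4 km/h

0.3–1.5 m/s × 3.6 = 1.1–5.4 km/h.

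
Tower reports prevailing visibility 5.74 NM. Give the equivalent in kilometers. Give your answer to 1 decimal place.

1 nmi = 1.852 km, so 5.74 × 1.852 = 10.6 km.

10.6 km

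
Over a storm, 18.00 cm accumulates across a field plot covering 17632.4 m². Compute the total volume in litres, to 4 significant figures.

3174000 litres

Depth: 18.00 cm × 10 = 180 mm.
1 mm over 1 m² is 1 L, so volume = 180 × 17632.4 = 3173832 L ≈ 3174000 L.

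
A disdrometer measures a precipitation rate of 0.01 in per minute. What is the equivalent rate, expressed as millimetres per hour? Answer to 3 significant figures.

0.01 in/minute × 25.4 mm/in × 60 minute/hour = 15.2 mm/hour.

15.2 mm/hour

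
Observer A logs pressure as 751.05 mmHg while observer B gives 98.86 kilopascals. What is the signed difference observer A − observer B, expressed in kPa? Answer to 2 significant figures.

1.3 kPa

observer A: 751.05 mmHg = 100.132 kPa.
Difference: 100.132 − 98.860 = 1.3 kPa.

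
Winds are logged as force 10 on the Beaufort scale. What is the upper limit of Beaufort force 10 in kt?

Beaufort 10 (storm) spans 48–55 knots.

55 kt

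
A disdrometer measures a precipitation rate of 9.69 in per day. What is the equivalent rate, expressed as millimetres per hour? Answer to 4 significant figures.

9.69 in/day × 25.4 mm/in × 0.0416667 day/hour = 10.26 mm/hour.

10.26 mm/hour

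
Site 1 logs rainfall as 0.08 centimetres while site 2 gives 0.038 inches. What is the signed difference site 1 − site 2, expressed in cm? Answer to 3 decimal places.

site 2: 0.038 in = 0.09652 cm.
Difference: 0.08000 − 0.09652 = -0.017 cm.

-0.017 cm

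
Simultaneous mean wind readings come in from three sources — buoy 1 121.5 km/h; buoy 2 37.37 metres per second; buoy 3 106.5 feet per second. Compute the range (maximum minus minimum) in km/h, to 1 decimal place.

buoy 2: 37.37 m/s = 134.532 km/h.
buoy 3: 106.5 ft/s = 116.860 km/h.
Spread: 134.532 − 116.860 = 17.7 km/h.

17.7 km/h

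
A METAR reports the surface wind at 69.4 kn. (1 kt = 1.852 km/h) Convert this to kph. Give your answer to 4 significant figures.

1 kt = 1.852 km/h, so 69.4 × 1.852 = 128.5 km/h.

128.5 km/h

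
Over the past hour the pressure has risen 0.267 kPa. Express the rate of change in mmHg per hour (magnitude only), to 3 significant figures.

2.00 mmHg per hour

0.267 kPa / 1 h × 7.50062 mmHg/kPa = 2.00 mmHg/h.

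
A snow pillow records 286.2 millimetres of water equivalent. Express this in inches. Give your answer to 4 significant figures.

11.27 in

1 mm = 0.0393701 in, so 286.2 × 0.0393701 = 11.27 in.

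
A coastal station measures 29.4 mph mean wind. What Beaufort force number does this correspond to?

29.4 mph = 13.1 m/s, which is Beaufort 6 (strong breeze, 10.8–13.8 m/s).

Beaufort force 6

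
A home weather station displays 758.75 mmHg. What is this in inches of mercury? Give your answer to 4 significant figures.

1 mmHg = 0.0393701 inHg, so 758.75 × 0.0393701 = 29.87 inHg.

29.87 inHg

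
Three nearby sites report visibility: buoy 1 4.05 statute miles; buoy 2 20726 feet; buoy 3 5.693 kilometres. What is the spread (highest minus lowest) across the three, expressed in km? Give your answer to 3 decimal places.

0.825 km

buoy 1: 4.05 SM = 6.51784 km.
buoy 2: 20726 ft = 6.31728 km.
Spread: 6.51784 − 5.69300 = 0.825 km.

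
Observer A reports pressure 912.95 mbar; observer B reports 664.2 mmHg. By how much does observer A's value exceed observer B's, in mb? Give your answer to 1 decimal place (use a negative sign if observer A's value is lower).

observer B: 664.2 mmHg = 885.527 mb.
Difference: 912.950 − 885.527 = 27.4 mb.

27.4 mb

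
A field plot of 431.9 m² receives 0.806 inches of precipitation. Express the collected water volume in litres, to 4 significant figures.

8842 litres

Depth: 0.806 in × 25.4 = 20.4724 mm.
1 mm over 1 m² is 1 L, so volume = 20.4724 × 431.9 = 8842.0296 L ≈ 8842 L.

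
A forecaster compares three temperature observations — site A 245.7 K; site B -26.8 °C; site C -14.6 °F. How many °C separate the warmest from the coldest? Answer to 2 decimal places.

1.56 °C

site A: 245.7 K = -27.450 °C.
site C: -14.6 °F = -25.889 °C.
Spread: (-25.889) − (-27.450) = 1.561 °C.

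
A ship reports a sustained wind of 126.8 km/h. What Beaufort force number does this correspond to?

126.8 km/h = 35.2 m/s, which is Beaufort 12 (hurricane force, ≥32.7 m/s).

Beaufort force 12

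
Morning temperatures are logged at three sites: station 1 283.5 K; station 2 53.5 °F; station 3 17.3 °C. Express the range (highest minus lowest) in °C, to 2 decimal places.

station 1: 283.5 K = 10.350 °C.
station 2: 53.5 °F = 11.944 °C.
Spread: 17.300 − 10.350 = 6.950 °C.

6.95 °C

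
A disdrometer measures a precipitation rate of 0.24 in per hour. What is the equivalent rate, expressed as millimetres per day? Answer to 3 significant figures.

0.24 in/hour × 25.4 mm/in × 24 hour/day = 146 mm/day.

146 mm/day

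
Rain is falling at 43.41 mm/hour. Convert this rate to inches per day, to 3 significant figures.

41.0 in/day

43.41 mm/hour × 0.0393701 in/mm × 24 hour/day = 41.0 in/day.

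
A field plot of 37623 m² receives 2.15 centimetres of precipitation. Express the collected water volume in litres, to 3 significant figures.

Depth: 2.15 cm × 10 = 21.5 mm.
1 mm over 1 m² is 1 L, so volume = 21.5 × 37623 = 808894.5 L ≈ 809000 L.

809000 litres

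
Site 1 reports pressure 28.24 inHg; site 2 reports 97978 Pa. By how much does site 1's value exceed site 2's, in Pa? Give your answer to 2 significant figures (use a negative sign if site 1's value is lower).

site 1: 28.24 inHg = 95631.63 Pa.
Difference: 95631.63 − 97978.00 = -2300 Pa.

-2300 Pa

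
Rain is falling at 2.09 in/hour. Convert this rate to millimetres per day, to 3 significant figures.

1270 mm/day

2.09 in/hour × 25.4 mm/in × 24 hour/day = 1270 mm/day.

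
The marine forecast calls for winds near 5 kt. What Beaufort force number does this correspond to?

5 kt lies in the Beaufort 2 band (light breeze, 4–6 kt).

Beaufort force 2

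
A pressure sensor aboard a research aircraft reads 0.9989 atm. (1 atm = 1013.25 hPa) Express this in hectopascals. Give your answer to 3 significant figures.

1 atm = 1013.25 hPa, so 0.9989 × 1013.25 = 1010 hPa.

1010 hPa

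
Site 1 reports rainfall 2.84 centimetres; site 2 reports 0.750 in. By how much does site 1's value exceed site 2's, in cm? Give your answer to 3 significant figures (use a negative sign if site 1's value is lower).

0.935 cm

site 2: 0.750 in = 1.90500 cm.
Difference: 2.84000 − 1.90500 = 0.935 cm.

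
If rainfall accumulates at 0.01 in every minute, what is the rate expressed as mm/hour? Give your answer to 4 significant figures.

15.24 mm/hour

0.01 in/minute × 25.4 mm/in × 60 minute/hour = 15.24 mm/hour.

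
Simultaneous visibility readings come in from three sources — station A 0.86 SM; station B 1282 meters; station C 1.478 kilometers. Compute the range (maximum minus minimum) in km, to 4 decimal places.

station A: 0.86 SM = 1.384036 km.
station B: 1282 m = 1.282000 km.
Spread: 1.478000 − 1.282000 = 0.1960 km.

0.1960 km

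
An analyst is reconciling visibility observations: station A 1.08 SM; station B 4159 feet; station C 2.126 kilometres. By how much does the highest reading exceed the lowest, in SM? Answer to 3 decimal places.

0.533 SM

station B: 4159 ft = 0.78769 SM.
station C: 2.126 km = 1.32104 SM.
Spread: 1.32104 − 0.78769 = 0.533 SM.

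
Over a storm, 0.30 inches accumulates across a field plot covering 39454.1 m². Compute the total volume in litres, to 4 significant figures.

300600 litres

Depth: 0.30 in × 25.4 = 7.62 mm.
1 mm over 1 m² is 1 L, so volume = 7.62 × 39454.1 = 300640.24 L ≈ 300600 L.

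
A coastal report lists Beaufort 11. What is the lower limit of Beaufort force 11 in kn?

56 kt

Beaufort 11 (violent storm) spans 56–63 knots.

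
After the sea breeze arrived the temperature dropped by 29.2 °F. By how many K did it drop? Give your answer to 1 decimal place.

For a temperature change the 32° offset cancels: ΔK = 29.2 × 0.5556 = 16.2 K.

16.2 K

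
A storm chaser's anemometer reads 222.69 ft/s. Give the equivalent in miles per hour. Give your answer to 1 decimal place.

1 ft/s = 0.681818 mph, so 222.69 × 0.681818 = 151.8 mph.

151.8 mph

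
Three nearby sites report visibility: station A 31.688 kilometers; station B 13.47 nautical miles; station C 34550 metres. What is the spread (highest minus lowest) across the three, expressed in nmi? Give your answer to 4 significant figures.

station A: 31.688 km = 17.11015 nmi.
station C: 34550 m = 18.65551 nmi.
Spread: 18.65551 − 13.47000 = 5.186 nmi.

5.186 nmi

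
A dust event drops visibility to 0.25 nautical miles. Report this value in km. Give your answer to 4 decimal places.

0.4630 km

1 nmi = 1.852 km, so 0.25 × 1.852 = 0.4630 km.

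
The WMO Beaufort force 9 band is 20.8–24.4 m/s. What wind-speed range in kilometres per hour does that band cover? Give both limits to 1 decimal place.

20.8–24.4 m/s × 3.6 = 74.9–87.8 km/h.

74.9 to 87.8 km/h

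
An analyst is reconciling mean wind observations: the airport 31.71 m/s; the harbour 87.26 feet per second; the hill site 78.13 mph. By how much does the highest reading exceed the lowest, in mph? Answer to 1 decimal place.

18.6 mph

the airport: 31.71 m/s = 70.933 mph.
the harbour: 87.26 ft/s = 59.495 mph.
Spread: 78.130 − 59.495 = 18.6 mph.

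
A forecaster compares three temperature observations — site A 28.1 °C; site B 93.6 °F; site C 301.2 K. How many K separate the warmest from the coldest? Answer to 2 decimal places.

6.17 K

site B: 93.6 °F = 34.222 °C.
site C: 301.2 K = 28.050 °C.
Spread: 34.222 − 28.050 = 6.172 °C.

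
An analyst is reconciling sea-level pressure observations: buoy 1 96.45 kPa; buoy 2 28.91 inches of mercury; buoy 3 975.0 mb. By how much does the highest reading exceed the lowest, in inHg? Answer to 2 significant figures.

buoy 1: 96.45 kPa = 28.4817 inHg.
buoy 3: 975.0 mb = 28.7917 inHg.
Spread: 28.9100 − 28.4817 = 0.43 inHg.

0.43 inHg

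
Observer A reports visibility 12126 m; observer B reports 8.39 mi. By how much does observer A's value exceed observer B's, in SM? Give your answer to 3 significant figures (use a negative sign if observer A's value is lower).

-0.855 SM

observer A: 12126 m = 7.53475 SM.
Difference: 7.53475 − 8.39000 = -0.855 SM.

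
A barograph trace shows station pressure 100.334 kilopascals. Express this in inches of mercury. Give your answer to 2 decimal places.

1 kPa = 0.2953 inHg, so 100.334 × 0.2953 = 29.63 inHg.

29.63 inHg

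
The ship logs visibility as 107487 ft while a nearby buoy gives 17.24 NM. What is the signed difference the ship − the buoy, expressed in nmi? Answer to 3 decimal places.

the ship: 107487 ft = 17.69009 nmi.
Difference: 17.69009 − 17.24000 = 0.450 nmi.

0.450 nmi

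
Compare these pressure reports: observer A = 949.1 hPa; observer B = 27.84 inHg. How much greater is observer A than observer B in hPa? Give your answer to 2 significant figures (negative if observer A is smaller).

6.3 hPa

observer B: 27.84 inHg = 942.771 hPa.
Difference: 949.100 − 942.771 = 6.3 hPa.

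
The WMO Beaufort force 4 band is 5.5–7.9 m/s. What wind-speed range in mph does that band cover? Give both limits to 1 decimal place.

5.5–7.9 m/s × 2.237 = 12.3–17.7 mph.

12.3 to 17.7 mph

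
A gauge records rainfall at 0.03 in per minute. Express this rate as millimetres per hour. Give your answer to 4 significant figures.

45.72 mm/hour

0.03 in/minute × 25.4 mm/in × 60 minute/hour = 45.72 mm/hour.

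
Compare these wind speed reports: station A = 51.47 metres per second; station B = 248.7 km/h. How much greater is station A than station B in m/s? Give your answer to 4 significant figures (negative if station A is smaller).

station B: 248.7 km/h = 69.0833 m/s.
Difference: 51.4700 − 69.0833 = -17.61 m/s.

-17.61 m/s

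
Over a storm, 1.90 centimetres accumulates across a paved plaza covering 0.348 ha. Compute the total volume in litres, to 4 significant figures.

Depth: 1.90 cm × 10 = 19 mm.
Area: 0.348 ha = 3480 m².
1 mm over 1 m² is 1 L, so volume = 19 × 3480 = 66120 L.

66120 litres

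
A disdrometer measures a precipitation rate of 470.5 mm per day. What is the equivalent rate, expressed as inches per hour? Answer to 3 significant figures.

0.772 in/hour

470.5 mm/day × 0.0393701 in/mm × 0.0416667 day/hour = 0.772 in/hour.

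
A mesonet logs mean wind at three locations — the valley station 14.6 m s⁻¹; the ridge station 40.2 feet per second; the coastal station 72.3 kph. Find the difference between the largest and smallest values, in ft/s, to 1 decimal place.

25.7 ft/s

the valley station: 14.6 m/s = 47.900 ft/s.
the coastal station: 72.3 km/h = 65.890 ft/s.
Spread: 65.890 − 40.200 = 25.7 ft/s.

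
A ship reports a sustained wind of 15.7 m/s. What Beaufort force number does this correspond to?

Beaufort force 7

15.7 m/s lies in the Beaufort 7 band (near gale, 13.9–17.1 m/s).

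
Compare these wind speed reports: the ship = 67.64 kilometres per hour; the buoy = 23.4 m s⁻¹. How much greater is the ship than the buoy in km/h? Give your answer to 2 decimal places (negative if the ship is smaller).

the buoy: 23.4 m/s = 84.2400 km/h.
Difference: 67.6400 − 84.2400 = -16.60 km/h.

-16.60 km/h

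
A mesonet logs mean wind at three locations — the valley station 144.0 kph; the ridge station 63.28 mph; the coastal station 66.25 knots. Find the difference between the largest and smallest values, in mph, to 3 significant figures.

26.2 mph

the valley station: 144.0 km/h = 89.477 mph.
the coastal station: 66.25 kt = 76.239 mph.
Spread: 89.477 − 63.280 = 26.2 mph.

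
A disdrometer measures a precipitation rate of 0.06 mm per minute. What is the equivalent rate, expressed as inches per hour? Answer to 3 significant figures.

0.142 in/hour

0.06 mm/minute × 0.0393701 in/mm × 60 minute/hour = 0.142 in/hour.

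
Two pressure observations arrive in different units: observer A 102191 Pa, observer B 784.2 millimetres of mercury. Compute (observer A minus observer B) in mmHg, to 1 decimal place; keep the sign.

observer A: 102191 Pa = 766.495 mmHg.
Difference: 766.495 − 784.200 = -17.7 mmHg.

-17.7 mmHg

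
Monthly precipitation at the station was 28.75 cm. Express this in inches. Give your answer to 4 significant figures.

1 cm = 0.393701 in, so 28.75 × 0.393701 = 11.32 in.

11.32 in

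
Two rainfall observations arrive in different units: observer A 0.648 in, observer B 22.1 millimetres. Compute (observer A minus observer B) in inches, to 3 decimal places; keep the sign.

-0.222 in

observer B: 22.1 mm = 0.87008 in.
Difference: 0.64800 − 0.87008 = -0.222 in.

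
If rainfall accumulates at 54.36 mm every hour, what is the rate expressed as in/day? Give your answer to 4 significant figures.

51.36 in/day

54.36 mm/hour × 0.0393701 in/mm × 24 hour/day = 51.36 in/day.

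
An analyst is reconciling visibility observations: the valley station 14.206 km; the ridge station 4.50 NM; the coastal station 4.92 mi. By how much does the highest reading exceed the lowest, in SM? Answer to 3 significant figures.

3.91 SM

the valley station: 14.206 km = 8.8272 SM.
the ridge station: 4.50 nmi = 5.1785 SM.
Spread: 8.8272 − 4.9200 = 3.91 SM.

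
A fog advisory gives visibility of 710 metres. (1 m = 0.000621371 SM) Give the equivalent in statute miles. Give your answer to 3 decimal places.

1 m = 0.000621371 SM, so 710 × 0.000621371 = 0.441 SM.

0.441 SM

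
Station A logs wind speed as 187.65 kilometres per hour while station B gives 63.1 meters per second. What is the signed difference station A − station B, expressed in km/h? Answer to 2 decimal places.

-39.51 km/h

station B: 63.1 m/s = 227.1600 km/h.
Difference: 187.6500 − 227.1600 = -39.51 km/h.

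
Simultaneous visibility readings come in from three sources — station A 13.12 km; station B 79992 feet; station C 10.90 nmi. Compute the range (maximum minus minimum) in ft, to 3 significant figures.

station A: 13.12 km = 43044.62 ft.
station C: 10.90 nmi = 66229.66 ft.
Spread: 79992.00 − 43044.62 = 36900 ft.

36900 ft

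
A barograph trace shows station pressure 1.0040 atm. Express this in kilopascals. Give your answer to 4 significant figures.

101.7 kPa

1 atm = 101.325 kPa, so 1.0040 × 101.325 = 101.7 kPa.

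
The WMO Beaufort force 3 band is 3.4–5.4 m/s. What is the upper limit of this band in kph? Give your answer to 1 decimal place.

19.4 km/h

3.4–5.4 m/s × 3.6 = 12.2–19.4 km/h.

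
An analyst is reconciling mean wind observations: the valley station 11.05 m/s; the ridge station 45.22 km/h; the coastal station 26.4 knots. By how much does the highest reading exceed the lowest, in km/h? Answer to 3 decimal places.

9.113 km/h

the valley station: 11.05 m/s = 39.78000 km/h.
the coastal station: 26.4 kt = 48.89280 km/h.
Spread: 48.89280 − 39.78000 = 9.113 km/h.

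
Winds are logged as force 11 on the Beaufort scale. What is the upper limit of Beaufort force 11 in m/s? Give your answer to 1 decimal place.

Beaufort 11 (violent storm) spans 28.5–32.6 m/s.

32.6 m/s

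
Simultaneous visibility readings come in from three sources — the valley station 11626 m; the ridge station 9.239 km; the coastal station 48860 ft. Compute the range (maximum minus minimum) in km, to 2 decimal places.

5.65 km

the valley station: 11626 m = 11.6260 km.
the coastal station: 48860 ft = 14.8925 km.
Spread: 14.8925 − 9.2390 = 5.65 km.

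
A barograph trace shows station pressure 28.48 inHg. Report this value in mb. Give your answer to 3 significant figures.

964 mb

1 inHg = 33.8639 mb, so 28.48 × 33.8639 = 964 mb.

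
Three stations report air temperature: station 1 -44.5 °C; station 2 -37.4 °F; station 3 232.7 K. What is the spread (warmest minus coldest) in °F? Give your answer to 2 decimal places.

station 2: -37.4 °F = -38.556 °C.
station 3: 232.7 K = -40.450 °C.
Spread: (-38.556) − (-44.500) = 5.944 °C = 10.70 °F.

10.70 °F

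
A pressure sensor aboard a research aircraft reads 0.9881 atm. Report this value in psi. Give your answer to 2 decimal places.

14.52 psi

1 atm = 14.6959 psi, so 0.9881 × 14.6959 = 14.52 psi.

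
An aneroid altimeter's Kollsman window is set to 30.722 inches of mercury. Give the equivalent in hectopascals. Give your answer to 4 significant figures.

1 inHg = 33.8639 hPa, so 30.722 × 33.8639 = 1040 hPa.

1040 hPa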